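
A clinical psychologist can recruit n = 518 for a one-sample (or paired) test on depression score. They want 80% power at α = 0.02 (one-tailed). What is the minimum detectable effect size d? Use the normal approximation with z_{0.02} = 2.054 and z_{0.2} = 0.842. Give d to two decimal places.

For a single sample (or paired design) of n = 518: d_min = (z_{α} + z_β)/√n.
z-sum = 2.054 + 0.842 = 2.896.
d_min = 2.896 / √518 = 2.896 / 22.760 = 0.127.

d_min ≈ 0.13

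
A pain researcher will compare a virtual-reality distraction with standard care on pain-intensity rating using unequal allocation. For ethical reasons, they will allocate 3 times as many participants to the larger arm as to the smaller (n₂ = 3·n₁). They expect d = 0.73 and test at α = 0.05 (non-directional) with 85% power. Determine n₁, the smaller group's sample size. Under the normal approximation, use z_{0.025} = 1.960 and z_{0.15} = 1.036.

With allocation ratio k = n₂/n₁ = 3, Var(x̄₁−x̄₂) = σ²(1/n₁ + 1/(k·n₁)) = σ²·(k+1)/(k·n₁).
So n₁ = (1 + 1/k)·((z_{α/2} + z_β)/d)² = 1.333 × (2.996/0.73)².
n₁ = 1.333 × 16.84 = 22.5.
Round up: n₁ = 23, giving n₂ = 3 × 23 = 69.

n₁ = 23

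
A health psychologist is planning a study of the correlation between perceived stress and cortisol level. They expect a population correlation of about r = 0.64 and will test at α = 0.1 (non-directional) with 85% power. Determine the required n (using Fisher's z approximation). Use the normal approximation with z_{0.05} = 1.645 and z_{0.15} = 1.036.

n = 16

Fisher's z: C = ½·ln((1+r)/(1−r)) = ½·ln(4.5556) = 0.7582.
n = ((z_{α/2} + z_β)/C)² + 3.
(1.645 + 1.036) / 0.7582 = 2.681 / 0.7582 = 3.536.
n = 3.536² + 3 = 12.50 + 3 = 15.5.
Round up.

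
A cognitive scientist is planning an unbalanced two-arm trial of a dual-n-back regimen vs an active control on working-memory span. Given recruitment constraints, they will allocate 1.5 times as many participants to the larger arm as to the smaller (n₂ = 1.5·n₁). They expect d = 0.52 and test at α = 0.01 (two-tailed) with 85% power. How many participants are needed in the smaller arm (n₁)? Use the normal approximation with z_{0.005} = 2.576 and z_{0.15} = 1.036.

With allocation ratio k = n₂/n₁ = 1.5, Var(x̄₁−x̄₂) = σ²(1/n₁ + 1/(k·n₁)) = σ²·(k+1)/(k·n₁).
So n₁ = (1 + 1/k)·((z_{α/2} + z_β)/d)² = 1.667 × (3.612/0.52)².
n₁ = 1.667 × 48.25 = 80.4.
Round up: n₁ = 81, giving n₂ = ⌈1.5 × 81⌉ = ⌈121.5⌉ = 122.

n₁ = 81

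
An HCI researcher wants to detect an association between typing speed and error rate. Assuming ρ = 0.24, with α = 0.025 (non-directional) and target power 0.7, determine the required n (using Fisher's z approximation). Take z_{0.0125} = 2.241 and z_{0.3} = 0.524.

n = 131

Fisher's z: C = ½·ln((1+r)/(1−r)) = ½·ln(1.6316) = 0.2448.
n = ((z_{α/2} + z_β)/C)² + 3.
(2.241 + 0.524) / 0.2448 = 2.765 / 0.2448 = 11.295.
n = 11.295² + 3 = 127.58 + 3 = 130.6.
Round up.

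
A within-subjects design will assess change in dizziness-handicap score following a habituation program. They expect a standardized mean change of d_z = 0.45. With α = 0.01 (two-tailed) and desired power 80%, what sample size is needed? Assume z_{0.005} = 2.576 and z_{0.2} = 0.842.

For a paired (one-sample on differences) test: n = ((z_{α/2} + z_β) / d)².
z_{α/2} + z_β = 2.576 + 0.842 = 3.418.
n = (3.418 / 0.45)² = 7.596² = 57.69.
Round up.

n = 58 pairs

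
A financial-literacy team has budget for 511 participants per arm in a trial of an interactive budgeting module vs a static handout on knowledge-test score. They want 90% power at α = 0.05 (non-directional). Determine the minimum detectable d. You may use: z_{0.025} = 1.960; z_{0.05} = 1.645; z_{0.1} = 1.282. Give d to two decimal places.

For two independent groups of n = 511 each: d_min = (z_{α/2} + z_β)·√(2/n).
z-sum = 1.960 + 1.282 = 3.242.
d_min = 3.242 × √(2/511) = 3.242 × 0.0626 = 0.203.

d_min ≈ 0.20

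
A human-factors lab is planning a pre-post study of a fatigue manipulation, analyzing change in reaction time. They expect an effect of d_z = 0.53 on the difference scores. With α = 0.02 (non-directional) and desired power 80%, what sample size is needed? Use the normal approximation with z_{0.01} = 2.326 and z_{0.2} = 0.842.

For a paired (one-sample on differences) test: n = ((z_{α/2} + z_β) / d)².
z_{α/2} + z_β = 2.326 + 0.842 = 3.168.
n = (3.168 / 0.53)² = 5.977² = 35.73.
Round up.

n = 36 pairs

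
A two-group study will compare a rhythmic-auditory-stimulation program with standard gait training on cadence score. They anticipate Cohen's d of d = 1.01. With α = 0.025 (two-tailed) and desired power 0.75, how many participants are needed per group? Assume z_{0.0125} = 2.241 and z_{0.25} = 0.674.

n = 17 per group

For two independent groups with equal n: n = 2·((z_{α/2} + z_β) / d)².
z_{α/2} + z_β = 2.241 + 0.674 = 2.915.
n = 2 × (2.915 / 1.01)² = 2 × 2.886² = 2 × 8.33 = 16.7.
Round up to the next whole participant.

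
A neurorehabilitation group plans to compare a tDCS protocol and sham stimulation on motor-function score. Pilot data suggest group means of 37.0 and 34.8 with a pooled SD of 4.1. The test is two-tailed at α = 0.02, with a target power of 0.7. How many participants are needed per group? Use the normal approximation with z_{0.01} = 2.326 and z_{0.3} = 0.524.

Cohen's d = |M₁ − M₂| / SD_pooled = |37.0 − 34.8| / 4.1 = 2.2 / 4.1 = 0.537.
For two independent groups with equal n: n = 2·((z_{α/2} + z_β) / d)².
z_{α/2} + z_β = 2.326 + 0.524 = 2.850.
n = 2 × (2.850 / 0.537)² = 2 × 5.307² = 2 × 28.17 = 56.3.
Round up to the next whole participant.

n = 57 per group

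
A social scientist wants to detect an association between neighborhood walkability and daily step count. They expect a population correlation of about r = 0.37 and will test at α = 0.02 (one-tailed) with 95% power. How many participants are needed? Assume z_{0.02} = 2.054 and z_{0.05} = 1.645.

n = 94

Fisher's z: C = ½·ln((1+r)/(1−r)) = ½·ln(2.1746) = 0.3884.
n = ((z_{α} + z_β)/C)² + 3.
(2.054 + 1.645) / 0.3884 = 3.699 / 0.3884 = 9.524.
n = 9.524² + 3 = 90.70 + 3 = 93.7.
Round up.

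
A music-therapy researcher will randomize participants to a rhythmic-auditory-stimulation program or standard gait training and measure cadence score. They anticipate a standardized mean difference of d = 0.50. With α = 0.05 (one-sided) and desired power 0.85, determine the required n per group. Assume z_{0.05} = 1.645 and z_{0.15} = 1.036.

n = 58 per group

For two independent groups with equal n: n = 2·((z_{α} + z_β) / d)².
z_{α} + z_β = 1.645 + 1.036 = 2.681.
n = 2 × (2.681 / 0.50)² = 2 × 5.362² = 2 × 28.75 = 57.5.
Round up to the next whole participant.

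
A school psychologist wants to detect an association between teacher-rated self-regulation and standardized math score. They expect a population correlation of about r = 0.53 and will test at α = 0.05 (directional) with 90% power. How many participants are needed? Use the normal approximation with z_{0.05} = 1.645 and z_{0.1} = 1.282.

n = 28

Fisher's z: C = ½·ln((1+r)/(1−r)) = ½·ln(3.2553) = 0.5901.
n = ((z_{α} + z_β)/C)² + 3.
(1.645 + 1.282) / 0.5901 = 2.927 / 0.5901 = 4.960.
n = 4.960² + 3 = 24.60 + 3 = 27.6.
Round up.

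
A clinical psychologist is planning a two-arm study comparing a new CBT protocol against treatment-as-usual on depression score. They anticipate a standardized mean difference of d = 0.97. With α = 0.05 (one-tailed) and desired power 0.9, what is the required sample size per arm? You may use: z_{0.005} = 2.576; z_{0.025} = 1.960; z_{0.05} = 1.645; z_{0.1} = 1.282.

For two independent groups with equal n: n = 2·((z_{α} + z_β) / d)².
z_{α} + z_β = 1.645 + 1.282 = 2.927.
n = 2 × (2.927 / 0.97)² = 2 × 3.018² = 2 × 9.11 = 18.2.
Round up to the next whole participant.

n = 19 per group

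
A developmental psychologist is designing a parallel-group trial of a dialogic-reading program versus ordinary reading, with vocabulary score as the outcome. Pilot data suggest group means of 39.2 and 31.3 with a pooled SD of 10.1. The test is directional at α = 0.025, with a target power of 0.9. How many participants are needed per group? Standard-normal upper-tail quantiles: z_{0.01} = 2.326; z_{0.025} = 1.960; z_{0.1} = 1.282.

n = 35 per group

Cohen's d = |M₁ − M₂| / SD_pooled = |39.2 − 31.3| / 10.1 = 7.9 / 10.1 = 0.782.
For two independent groups with equal n: n = 2·((z_{α} + z_β) / d)².
z_{α} + z_β = 1.960 + 1.282 = 3.242.
n = 2 × (3.242 / 0.782)² = 2 × 4.146² = 2 × 17.19 = 34.4.
Round up to the next whole participant.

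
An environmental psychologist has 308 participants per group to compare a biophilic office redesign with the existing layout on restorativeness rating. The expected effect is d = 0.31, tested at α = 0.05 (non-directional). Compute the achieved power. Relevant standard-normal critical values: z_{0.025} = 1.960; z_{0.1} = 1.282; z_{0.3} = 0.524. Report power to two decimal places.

For two equal groups, power = Φ(d·√(n/2) − z_{α/2}).
d·√(n/2) = 0.31 × √(308/2) = 0.31 × 12.410 = 3.847.
z_β = 3.847 − 1.960 = 1.887.
Power = Φ(1.887) = 0.970.

power ≈ 0.97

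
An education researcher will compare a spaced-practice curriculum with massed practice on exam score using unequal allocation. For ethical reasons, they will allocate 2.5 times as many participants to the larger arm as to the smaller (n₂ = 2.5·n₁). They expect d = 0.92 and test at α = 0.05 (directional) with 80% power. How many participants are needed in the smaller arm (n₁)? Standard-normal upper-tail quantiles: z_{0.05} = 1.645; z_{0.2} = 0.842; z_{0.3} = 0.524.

n₁ = 11

With allocation ratio k = n₂/n₁ = 2.5, Var(x̄₁−x̄₂) = σ²(1/n₁ + 1/(k·n₁)) = σ²·(k+1)/(k·n₁).
So n₁ = (1 + 1/k)·((z_{α} + z_β)/d)² = 1.400 × (2.487/0.92)².
n₁ = 1.400 × 7.31 = 10.2.
Round up: n₁ = 11, giving n₂ = ⌈2.5 × 11⌉ = ⌈27.5⌉ = 28.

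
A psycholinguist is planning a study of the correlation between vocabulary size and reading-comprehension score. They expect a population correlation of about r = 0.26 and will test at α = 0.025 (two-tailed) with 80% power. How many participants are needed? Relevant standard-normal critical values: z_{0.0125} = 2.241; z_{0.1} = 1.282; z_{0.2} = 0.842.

Fisher's z: C = ½·ln((1+r)/(1−r)) = ½·ln(1.7027) = 0.2661.
n = ((z_{α/2} + z_β)/C)² + 3.
(2.241 + 0.842) / 0.2661 = 3.083 / 0.2661 = 11.586.
n = 11.586² + 3 = 134.23 + 3 = 137.2.
Round up.

n = 138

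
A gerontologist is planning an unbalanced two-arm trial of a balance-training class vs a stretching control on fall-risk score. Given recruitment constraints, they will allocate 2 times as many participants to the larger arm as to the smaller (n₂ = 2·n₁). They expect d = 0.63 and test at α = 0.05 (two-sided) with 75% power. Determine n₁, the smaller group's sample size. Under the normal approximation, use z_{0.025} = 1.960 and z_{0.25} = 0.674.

n₁ = 27

With allocation ratio k = n₂/n₁ = 2, Var(x̄₁−x̄₂) = σ²(1/n₁ + 1/(k·n₁)) = σ²·(k+1)/(k·n₁).
So n₁ = (1 + 1/k)·((z_{α/2} + z_β)/d)² = 1.500 × (2.634/0.63)².
n₁ = 1.500 × 17.48 = 26.2.
Round up: n₁ = 27, giving n₂ = 2 × 27 = 54.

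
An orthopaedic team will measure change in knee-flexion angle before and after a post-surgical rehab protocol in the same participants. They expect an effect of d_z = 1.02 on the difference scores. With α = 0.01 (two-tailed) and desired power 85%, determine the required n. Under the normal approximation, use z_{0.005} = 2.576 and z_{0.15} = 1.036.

For a paired (one-sample on differences) test: n = ((z_{α/2} + z_β) / d)².
z_{α/2} + z_β = 2.576 + 1.036 = 3.612.
n = (3.612 / 1.02)² = 3.541² = 12.54.
Round up.

n = 13 pairs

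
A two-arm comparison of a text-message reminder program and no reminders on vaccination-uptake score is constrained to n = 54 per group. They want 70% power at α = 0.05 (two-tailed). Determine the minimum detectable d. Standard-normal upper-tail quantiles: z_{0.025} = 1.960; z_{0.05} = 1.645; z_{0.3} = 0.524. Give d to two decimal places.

For two independent groups of n = 54 each: d_min = (z_{α/2} + z_β)·√(2/n).
z-sum = 1.960 + 0.524 = 2.484.
d_min = 2.484 × √(2/54) = 2.484 × 0.1925 = 0.478.

d_min ≈ 0.48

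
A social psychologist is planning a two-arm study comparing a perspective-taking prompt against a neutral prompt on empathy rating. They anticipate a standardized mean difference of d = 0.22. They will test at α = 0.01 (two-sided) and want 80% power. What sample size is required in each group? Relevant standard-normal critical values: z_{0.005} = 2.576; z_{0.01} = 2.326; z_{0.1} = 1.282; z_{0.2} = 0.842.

n = 483 per group

For two independent groups with equal n: n = 2·((z_{α/2} + z_β) / d)².
z_{α/2} + z_β = 2.576 + 0.842 = 3.418.
n = 2 × (3.418 / 0.22)² = 2 × 15.536² = 2 × 241.38 = 482.8.
Round up to the next whole participant.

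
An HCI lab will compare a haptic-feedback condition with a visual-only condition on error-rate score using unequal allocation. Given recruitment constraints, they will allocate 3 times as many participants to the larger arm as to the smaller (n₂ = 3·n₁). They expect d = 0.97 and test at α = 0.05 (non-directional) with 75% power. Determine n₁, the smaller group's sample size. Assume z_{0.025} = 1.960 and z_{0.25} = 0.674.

n₁ = 10

With allocation ratio k = n₂/n₁ = 3, Var(x̄₁−x̄₂) = σ²(1/n₁ + 1/(k·n₁)) = σ²·(k+1)/(k·n₁).
So n₁ = (1 + 1/k)·((z_{α/2} + z_β)/d)² = 1.333 × (2.634/0.97)².
n₁ = 1.333 × 7.37 = 9.8.
Round up: n₁ = 10, giving n₂ = 3 × 10 = 30.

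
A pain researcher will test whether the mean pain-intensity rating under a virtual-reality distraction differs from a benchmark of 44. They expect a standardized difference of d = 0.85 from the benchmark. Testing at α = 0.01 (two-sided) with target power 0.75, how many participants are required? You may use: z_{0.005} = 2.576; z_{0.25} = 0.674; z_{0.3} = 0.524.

For a one-sample test: n = ((z_{α/2} + z_β) / d)².
z_{α/2} + z_β = 2.576 + 0.674 = 3.250.
n = (3.250 / 0.85)² = 3.824² = 14.62.
Round up.

n = 15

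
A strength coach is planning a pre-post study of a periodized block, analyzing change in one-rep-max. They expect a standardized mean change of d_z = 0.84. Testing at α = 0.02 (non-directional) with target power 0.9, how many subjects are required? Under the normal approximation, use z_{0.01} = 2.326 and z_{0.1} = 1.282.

For a paired (one-sample on differences) test: n = ((z_{α/2} + z_β) / d)².
z_{α/2} + z_β = 2.326 + 1.282 = 3.608.
n = (3.608 / 0.84)² = 4.295² = 18.45.
Round up.

n = 19 pairs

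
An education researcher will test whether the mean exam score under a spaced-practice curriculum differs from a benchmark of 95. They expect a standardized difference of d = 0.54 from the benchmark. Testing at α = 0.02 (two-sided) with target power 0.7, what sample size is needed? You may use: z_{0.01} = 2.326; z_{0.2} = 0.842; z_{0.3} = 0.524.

n = 28

For a one-sample test: n = ((z_{α/2} + z_β) / d)².
z_{α/2} + z_β = 2.326 + 0.524 = 2.850.
n = (2.850 / 0.54)² = 5.278² = 27.85.
Round up.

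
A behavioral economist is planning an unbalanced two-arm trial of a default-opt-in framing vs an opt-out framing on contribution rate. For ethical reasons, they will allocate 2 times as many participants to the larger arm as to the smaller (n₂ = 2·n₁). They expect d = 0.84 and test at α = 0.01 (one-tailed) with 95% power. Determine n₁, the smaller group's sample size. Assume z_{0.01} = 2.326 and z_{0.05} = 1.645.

n₁ = 34

With allocation ratio k = n₂/n₁ = 2, Var(x̄₁−x̄₂) = σ²(1/n₁ + 1/(k·n₁)) = σ²·(k+1)/(k·n₁).
So n₁ = (1 + 1/k)·((z_{α} + z_β)/d)² = 1.500 × (3.971/0.84)².
n₁ = 1.500 × 22.35 = 33.5.
Round up: n₁ = 34, giving n₂ = 2 × 34 = 68.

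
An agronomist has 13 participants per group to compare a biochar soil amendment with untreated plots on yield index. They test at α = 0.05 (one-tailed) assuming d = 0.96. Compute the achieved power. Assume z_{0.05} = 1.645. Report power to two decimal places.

power ≈ 0.79

For two equal groups, power = Φ(d·√(n/2) − z_{α}).
d·√(n/2) = 0.96 × √(13/2) = 0.96 × 2.550 = 2.448.
z_β = 2.448 − 1.645 = 0.803.
Power = Φ(0.803) = 0.789.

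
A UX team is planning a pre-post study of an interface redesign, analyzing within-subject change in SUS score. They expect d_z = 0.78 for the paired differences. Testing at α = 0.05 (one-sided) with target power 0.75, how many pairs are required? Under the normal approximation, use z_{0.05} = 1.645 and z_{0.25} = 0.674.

For a paired (one-sample on differences) test: n = ((z_{α} + z_β) / d)².
z_{α} + z_β = 1.645 + 0.674 = 2.319.
n = (2.319 / 0.78)² = 2.973² = 8.84.
Round up.

n = 9 pairs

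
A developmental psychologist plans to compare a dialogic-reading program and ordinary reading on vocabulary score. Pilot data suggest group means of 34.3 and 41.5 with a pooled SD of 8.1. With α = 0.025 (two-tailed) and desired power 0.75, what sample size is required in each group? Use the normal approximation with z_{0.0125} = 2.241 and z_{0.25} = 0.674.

Cohen's d = |M₁ − M₂| / SD_pooled = |34.3 − 41.5| / 8.1 = 7.2 / 8.1 = 0.889.
For two independent groups with equal n: n = 2·((z_{α/2} + z_β) / d)².
z_{α/2} + z_β = 2.241 + 0.674 = 2.915.
n = 2 × (2.915 / 0.889)² = 2 × 3.279² = 2 × 10.75 = 21.5.
Round up to the next whole participant.

n = 22 per group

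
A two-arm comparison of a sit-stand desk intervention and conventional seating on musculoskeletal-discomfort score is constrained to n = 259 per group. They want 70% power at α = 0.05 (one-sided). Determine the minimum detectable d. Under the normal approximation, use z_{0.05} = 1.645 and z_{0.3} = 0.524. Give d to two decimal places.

d_min ≈ 0.19

For two independent groups of n = 259 each: d_min = (z_{α} + z_β)·√(2/n).
z-sum = 1.645 + 0.524 = 2.169.
d_min = 2.169 × √(2/259) = 2.169 × 0.0879 = 0.191.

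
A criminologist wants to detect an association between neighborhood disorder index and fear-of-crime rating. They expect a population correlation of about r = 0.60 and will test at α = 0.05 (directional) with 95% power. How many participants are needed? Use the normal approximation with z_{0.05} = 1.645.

n = 26

Fisher's z: C = ½·ln((1+r)/(1−r)) = ½·ln(4.0000) = 0.6931.
n = ((z_{α} + z_β)/C)² + 3.
(1.645 + 1.645) / 0.6931 = 3.290 / 0.6931 = 4.747.
n = 4.747² + 3 = 22.53 + 3 = 25.5.
Round up.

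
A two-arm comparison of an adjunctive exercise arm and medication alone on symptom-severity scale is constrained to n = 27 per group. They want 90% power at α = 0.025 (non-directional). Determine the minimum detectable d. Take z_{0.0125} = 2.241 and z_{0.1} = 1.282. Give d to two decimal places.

d_min ≈ 0.96

For two independent groups of n = 27 each: d_min = (z_{α/2} + z_β)·√(2/n).
z-sum = 2.241 + 1.282 = 3.523.
d_min = 3.523 × √(2/27) = 3.523 × 0.2722 = 0.959.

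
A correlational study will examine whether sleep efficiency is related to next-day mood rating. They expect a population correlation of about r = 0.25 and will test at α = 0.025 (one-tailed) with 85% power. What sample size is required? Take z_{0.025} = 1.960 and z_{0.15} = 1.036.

n = 141

Fisher's z: C = ½·ln((1+r)/(1−r)) = ½·ln(1.6667) = 0.2554.
n = ((z_{α} + z_β)/C)² + 3.
(1.960 + 1.036) / 0.2554 = 2.996 / 0.2554 = 11.731.
n = 11.731² + 3 = 137.61 + 3 = 140.6.
Round up.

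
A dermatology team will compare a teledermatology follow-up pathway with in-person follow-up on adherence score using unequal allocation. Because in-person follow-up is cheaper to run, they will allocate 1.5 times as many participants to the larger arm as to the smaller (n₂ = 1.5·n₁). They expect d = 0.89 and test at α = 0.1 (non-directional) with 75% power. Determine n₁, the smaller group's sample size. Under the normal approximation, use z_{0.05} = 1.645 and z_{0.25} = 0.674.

With allocation ratio k = n₂/n₁ = 1.5, Var(x̄₁−x̄₂) = σ²(1/n₁ + 1/(k·n₁)) = σ²·(k+1)/(k·n₁).
So n₁ = (1 + 1/k)·((z_{α/2} + z_β)/d)² = 1.667 × (2.319/0.89)².
n₁ = 1.667 × 6.79 = 11.3.
Round up: n₁ = 12, giving n₂ = 1.5 × 12 = 18.

n₁ = 12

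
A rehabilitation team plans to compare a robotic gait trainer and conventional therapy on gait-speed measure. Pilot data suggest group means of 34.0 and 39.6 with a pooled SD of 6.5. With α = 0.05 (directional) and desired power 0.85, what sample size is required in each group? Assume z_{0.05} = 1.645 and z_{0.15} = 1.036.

n = 20 per group

Cohen's d = |M₁ − M₂| / SD_pooled = |34.0 − 39.6| / 6.5 = 5.6 / 6.5 = 0.862.
For two independent groups with equal n: n = 2·((z_{α} + z_β) / d)².
z_{α} + z_β = 1.645 + 1.036 = 2.681.
n = 2 × (2.681 / 0.862)² = 2 × 3.110² = 2 × 9.67 = 19.3.
Round up to the next whole participant.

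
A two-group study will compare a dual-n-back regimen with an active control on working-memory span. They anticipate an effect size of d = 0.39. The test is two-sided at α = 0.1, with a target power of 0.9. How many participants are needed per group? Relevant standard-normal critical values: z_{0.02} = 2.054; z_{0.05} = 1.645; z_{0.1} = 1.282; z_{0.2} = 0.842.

n = 113 per group

For two independent groups with equal n: n = 2·((z_{α/2} + z_β) / d)².
z_{α/2} + z_β = 1.645 + 1.282 = 2.927.
n = 2 × (2.927 / 0.39)² = 2 × 7.505² = 2 × 56.33 = 112.7.
Round up to the next whole participant.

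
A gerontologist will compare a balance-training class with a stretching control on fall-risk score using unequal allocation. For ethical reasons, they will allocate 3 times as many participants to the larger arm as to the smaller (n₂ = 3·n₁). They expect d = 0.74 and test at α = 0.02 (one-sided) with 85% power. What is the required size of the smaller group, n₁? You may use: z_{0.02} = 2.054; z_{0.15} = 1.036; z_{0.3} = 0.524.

n₁ = 24

With allocation ratio k = n₂/n₁ = 3, Var(x̄₁−x̄₂) = σ²(1/n₁ + 1/(k·n₁)) = σ²·(k+1)/(k·n₁).
So n₁ = (1 + 1/k)·((z_{α} + z_β)/d)² = 1.333 × (3.090/0.74)².
n₁ = 1.333 × 17.44 = 23.2.
Round up: n₁ = 24, giving n₂ = 3 × 24 = 72.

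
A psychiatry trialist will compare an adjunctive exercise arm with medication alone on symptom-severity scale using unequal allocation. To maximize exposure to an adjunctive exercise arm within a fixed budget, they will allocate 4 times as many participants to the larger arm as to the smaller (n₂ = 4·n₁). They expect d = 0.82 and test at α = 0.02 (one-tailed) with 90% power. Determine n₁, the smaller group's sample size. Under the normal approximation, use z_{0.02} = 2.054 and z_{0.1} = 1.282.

n₁ = 21

With allocation ratio k = n₂/n₁ = 4, Var(x̄₁−x̄₂) = σ²(1/n₁ + 1/(k·n₁)) = σ²·(k+1)/(k·n₁).
So n₁ = (1 + 1/k)·((z_{α} + z_β)/d)² = 1.250 × (3.336/0.82)².
n₁ = 1.250 × 16.55 = 20.7.
Round up: n₁ = 21, giving n₂ = 4 × 21 = 84.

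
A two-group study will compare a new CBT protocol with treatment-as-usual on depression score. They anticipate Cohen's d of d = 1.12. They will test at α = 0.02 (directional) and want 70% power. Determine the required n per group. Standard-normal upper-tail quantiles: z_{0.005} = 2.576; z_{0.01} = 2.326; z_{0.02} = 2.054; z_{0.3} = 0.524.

For two independent groups with equal n: n = 2·((z_{α} + z_β) / d)².
z_{α} + z_β = 2.054 + 0.524 = 2.578.
n = 2 × (2.578 / 1.12)² = 2 × 2.302² = 2 × 5.30 = 10.6.
Round up to the next whole participant.

n = 11 per group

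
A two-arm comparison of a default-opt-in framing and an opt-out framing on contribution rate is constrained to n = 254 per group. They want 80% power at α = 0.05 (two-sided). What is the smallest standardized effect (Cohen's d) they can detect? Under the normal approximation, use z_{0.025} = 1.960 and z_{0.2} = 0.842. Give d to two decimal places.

For two independent groups of n = 254 each: d_min = (z_{α/2} + z_β)·√(2/n).
z-sum = 1.960 + 0.842 = 2.802.
d_min = 2.802 × √(2/254) = 2.802 × 0.0887 = 0.249.

d_min ≈ 0.25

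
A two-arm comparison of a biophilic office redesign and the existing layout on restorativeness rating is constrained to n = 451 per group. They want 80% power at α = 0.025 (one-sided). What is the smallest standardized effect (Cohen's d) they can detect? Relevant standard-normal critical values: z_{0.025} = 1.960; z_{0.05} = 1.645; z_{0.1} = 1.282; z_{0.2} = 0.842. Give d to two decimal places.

For two independent groups of n = 451 each: d_min = (z_{α} + z_β)·√(2/n).
z-sum = 1.960 + 0.842 = 2.802.
d_min = 2.802 × √(2/451) = 2.802 × 0.0666 = 0.187.

d_min ≈ 0.19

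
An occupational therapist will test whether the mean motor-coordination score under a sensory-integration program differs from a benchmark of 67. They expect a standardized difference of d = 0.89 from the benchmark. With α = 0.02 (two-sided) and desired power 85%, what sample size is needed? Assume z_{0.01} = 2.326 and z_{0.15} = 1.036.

For a one-sample test: n = ((z_{α/2} + z_β) / d)².
z_{α/2} + z_β = 2.326 + 1.036 = 3.362.
n = (3.362 / 0.89)² = 3.778² = 14.27.
Round up.

n = 15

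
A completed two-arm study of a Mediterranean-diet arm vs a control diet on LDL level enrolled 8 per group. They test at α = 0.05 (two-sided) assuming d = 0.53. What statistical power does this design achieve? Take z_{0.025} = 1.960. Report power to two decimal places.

For two equal groups, power = Φ(d·√(n/2) − z_{α/2}).
d·√(n/2) = 0.53 × √(8/2) = 0.53 × 2.000 = 1.060.
z_β = 1.060 − 1.960 = -0.900.
Power = Φ(-0.900) = 0.184.

power ≈ 0.18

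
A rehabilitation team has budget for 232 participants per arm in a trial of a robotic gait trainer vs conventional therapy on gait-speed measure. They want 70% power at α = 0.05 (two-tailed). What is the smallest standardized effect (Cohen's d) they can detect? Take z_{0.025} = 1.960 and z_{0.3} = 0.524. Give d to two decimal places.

For two independent groups of n = 232 each: d_min = (z_{α/2} + z_β)·√(2/n).
z-sum = 1.960 + 0.524 = 2.484.
d_min = 2.484 × √(2/232) = 2.484 × 0.0928 = 0.231.

d_min ≈ 0.23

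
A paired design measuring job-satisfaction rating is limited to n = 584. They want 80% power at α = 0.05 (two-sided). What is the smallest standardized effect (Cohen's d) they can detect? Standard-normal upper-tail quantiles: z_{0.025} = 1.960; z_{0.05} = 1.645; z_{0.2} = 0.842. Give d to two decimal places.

For a single sample (or paired design) of n = 584: d_min = (z_{α/2} + z_β)/√n.
z-sum = 1.960 + 0.842 = 2.802.
d_min = 2.802 / √584 = 2.802 / 24.166 = 0.116.

d_min ≈ 0.12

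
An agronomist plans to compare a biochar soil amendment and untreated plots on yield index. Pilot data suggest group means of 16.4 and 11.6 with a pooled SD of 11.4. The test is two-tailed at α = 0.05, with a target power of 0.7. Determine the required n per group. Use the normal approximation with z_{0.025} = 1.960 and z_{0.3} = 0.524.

Cohen's d = |M₁ − M₂| / SD_pooled = |16.4 − 11.6| / 11.4 = 4.8 / 11.4 = 0.421.
For two independent groups with equal n: n = 2·((z_{α/2} + z_β) / d)².
z_{α/2} + z_β = 1.960 + 0.524 = 2.484.
n = 2 × (2.484 / 0.421)² = 2 × 5.900² = 2 × 34.81 = 69.6.
Round up to the next whole participant.

n = 70 per group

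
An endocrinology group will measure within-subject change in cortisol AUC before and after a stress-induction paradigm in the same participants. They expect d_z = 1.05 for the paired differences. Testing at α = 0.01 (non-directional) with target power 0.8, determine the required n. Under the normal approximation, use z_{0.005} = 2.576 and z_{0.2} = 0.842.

For a paired (one-sample on differences) test: n = ((z_{α/2} + z_β) / d)².
z_{α/2} + z_β = 2.576 + 0.842 = 3.418.
n = (3.418 / 1.05)² = 3.255² = 10.60.
Round up.

n = 11 pairs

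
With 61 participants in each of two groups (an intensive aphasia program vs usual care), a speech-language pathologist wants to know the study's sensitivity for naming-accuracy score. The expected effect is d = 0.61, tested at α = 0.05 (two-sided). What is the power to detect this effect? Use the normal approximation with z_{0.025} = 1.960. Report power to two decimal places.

power ≈ 0.92

For two equal groups, power = Φ(d·√(n/2) − z_{α/2}).
d·√(n/2) = 0.61 × √(61/2) = 0.61 × 5.523 = 3.369.
z_β = 3.369 − 1.960 = 1.409.
Power = Φ(1.409) = 0.921.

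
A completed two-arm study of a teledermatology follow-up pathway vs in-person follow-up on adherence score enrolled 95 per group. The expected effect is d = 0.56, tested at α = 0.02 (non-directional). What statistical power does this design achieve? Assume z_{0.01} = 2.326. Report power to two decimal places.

For two equal groups, power = Φ(d·√(n/2) − z_{α/2}).
d·√(n/2) = 0.56 × √(95/2) = 0.56 × 6.892 = 3.860.
z_β = 3.860 − 2.326 = 1.534.
Power = Φ(1.534) = 0.937.

power ≈ 0.94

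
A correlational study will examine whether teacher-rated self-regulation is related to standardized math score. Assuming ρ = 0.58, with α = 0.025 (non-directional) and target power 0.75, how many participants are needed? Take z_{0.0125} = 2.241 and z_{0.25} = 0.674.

Fisher's z: C = ½·ln((1+r)/(1−r)) = ½·ln(3.7619) = 0.6625.
n = ((z_{α/2} + z_β)/C)² + 3.
(2.241 + 0.674) / 0.6625 = 2.915 / 0.6625 = 4.400.
n = 4.400² + 3 = 19.36 + 3 = 22.4.
Round up.

n = 23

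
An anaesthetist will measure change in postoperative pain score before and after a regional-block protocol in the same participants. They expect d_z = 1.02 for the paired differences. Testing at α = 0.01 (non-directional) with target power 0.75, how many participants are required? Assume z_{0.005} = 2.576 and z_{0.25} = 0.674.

For a paired (one-sample on differences) test: n = ((z_{α/2} + z_β) / d)².
z_{α/2} + z_β = 2.576 + 0.674 = 3.250.
n = (3.250 / 1.02)² = 3.186² = 10.15.
Round up.

n = 11 pairs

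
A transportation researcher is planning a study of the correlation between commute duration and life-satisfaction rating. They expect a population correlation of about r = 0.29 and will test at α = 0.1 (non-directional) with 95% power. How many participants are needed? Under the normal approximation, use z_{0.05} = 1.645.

Fisher's z: C = ½·ln((1+r)/(1−r)) = ½·ln(1.8169) = 0.2986.
n = ((z_{α/2} + z_β)/C)² + 3.
(1.645 + 1.645) / 0.2986 = 3.290 / 0.2986 = 11.018.
n = 11.018² + 3 = 121.40 + 3 = 124.4.
Round up.

n = 125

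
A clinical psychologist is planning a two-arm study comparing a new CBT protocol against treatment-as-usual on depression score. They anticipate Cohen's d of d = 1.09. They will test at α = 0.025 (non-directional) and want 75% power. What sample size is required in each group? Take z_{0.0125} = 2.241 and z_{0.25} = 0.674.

For two independent groups with equal n: n = 2·((z_{α/2} + z_β) / d)².
z_{α/2} + z_β = 2.241 + 0.674 = 2.915.
n = 2 × (2.915 / 1.09)² = 2 × 2.674² = 2 × 7.15 = 14.3.
Round up to the next whole participant.

n = 15 per group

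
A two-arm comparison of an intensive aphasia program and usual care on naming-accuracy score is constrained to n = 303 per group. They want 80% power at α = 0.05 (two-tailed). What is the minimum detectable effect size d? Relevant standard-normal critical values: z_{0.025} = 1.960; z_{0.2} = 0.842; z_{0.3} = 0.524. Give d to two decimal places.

d_min ≈ 0.23

For two independent groups of n = 303 each: d_min = (z_{α/2} + z_β)·√(2/n).
z-sum = 1.960 + 0.842 = 2.802.
d_min = 2.802 × √(2/303) = 2.802 × 0.0812 = 0.228.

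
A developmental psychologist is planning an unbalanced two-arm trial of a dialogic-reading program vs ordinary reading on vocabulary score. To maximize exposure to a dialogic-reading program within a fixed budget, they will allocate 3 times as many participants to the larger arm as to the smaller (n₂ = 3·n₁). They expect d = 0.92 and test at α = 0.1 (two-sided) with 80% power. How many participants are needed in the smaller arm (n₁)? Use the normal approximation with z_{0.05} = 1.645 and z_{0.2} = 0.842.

With allocation ratio k = n₂/n₁ = 3, Var(x̄₁−x̄₂) = σ²(1/n₁ + 1/(k·n₁)) = σ²·(k+1)/(k·n₁).
So n₁ = (1 + 1/k)·((z_{α/2} + z_β)/d)² = 1.333 × (2.487/0.92)².
n₁ = 1.333 × 7.31 = 9.7.
Round up: n₁ = 10, giving n₂ = 3 × 10 = 30.

n₁ = 10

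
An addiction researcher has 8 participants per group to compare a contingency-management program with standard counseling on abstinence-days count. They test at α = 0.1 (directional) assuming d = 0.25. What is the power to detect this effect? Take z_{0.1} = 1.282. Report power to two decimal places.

For two equal groups, power = Φ(d·√(n/2) − z_{α}).
d·√(n/2) = 0.25 × √(8/2) = 0.25 × 2.000 = 0.500.
z_β = 0.500 − 1.282 = -0.782.
Power = Φ(-0.782) = 0.217.

power ≈ 0.22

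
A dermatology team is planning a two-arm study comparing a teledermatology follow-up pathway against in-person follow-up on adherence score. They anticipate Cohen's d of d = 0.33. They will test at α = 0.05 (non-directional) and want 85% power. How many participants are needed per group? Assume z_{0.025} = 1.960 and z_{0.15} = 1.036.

For two independent groups with equal n: n = 2·((z_{α/2} + z_β) / d)².
z_{α/2} + z_β = 1.960 + 1.036 = 2.996.
n = 2 × (2.996 / 0.33)² = 2 × 9.079² = 2 × 82.42 = 164.8.
Round up to the next whole participant.

n = 165 per group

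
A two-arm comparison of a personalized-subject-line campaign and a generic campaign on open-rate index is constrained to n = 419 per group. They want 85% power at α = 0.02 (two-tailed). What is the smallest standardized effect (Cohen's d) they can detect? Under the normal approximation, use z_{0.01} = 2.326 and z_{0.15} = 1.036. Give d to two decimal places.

For two independent groups of n = 419 each: d_min = (z_{α/2} + z_β)·√(2/n).
z-sum = 2.326 + 1.036 = 3.362.
d_min = 3.362 × √(2/419) = 3.362 × 0.0691 = 0.232.

d_min ≈ 0.23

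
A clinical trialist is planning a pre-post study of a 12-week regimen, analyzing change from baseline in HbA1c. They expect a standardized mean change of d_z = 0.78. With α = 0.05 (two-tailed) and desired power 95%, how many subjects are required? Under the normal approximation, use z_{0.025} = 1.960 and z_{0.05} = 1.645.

n = 22 pairs

For a paired (one-sample on differences) test: n = ((z_{α/2} + z_β) / d)².
z_{α/2} + z_β = 1.960 + 1.645 = 3.605.
n = (3.605 / 0.78)² = 4.622² = 21.36.
Round up.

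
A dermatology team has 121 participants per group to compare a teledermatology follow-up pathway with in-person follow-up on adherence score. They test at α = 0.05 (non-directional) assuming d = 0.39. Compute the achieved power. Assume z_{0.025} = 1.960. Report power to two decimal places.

power ≈ 0.86

For two equal groups, power = Φ(d·√(n/2) − z_{α/2}).
d·√(n/2) = 0.39 × √(121/2) = 0.39 × 7.778 = 3.033.
z_β = 3.033 − 1.960 = 1.073.
Power = Φ(1.073) = 0.858.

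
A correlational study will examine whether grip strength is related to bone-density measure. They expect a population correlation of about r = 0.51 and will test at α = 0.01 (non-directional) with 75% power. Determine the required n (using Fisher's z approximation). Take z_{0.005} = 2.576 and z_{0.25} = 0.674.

Fisher's z: C = ½·ln((1+r)/(1−r)) = ½·ln(3.0816) = 0.5627.
n = ((z_{α/2} + z_β)/C)² + 3.
(2.576 + 0.674) / 0.5627 = 3.250 / 0.5627 = 5.776.
n = 5.776² + 3 = 33.36 + 3 = 36.4.
Round up.

n = 37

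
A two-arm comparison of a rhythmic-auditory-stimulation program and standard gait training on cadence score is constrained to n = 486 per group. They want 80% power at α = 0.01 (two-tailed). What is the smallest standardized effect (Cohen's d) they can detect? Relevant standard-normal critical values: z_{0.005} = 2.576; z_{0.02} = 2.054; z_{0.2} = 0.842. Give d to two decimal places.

d_min ≈ 0.22

For two independent groups of n = 486 each: d_min = (z_{α/2} + z_β)·√(2/n).
z-sum = 2.576 + 0.842 = 3.418.
d_min = 3.418 × √(2/486) = 3.418 × 0.0642 = 0.219.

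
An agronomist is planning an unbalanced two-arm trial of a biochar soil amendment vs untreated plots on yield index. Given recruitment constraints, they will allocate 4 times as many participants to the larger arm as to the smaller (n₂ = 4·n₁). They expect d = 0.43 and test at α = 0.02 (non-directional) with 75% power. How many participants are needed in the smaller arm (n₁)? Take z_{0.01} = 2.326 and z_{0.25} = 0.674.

With allocation ratio k = n₂/n₁ = 4, Var(x̄₁−x̄₂) = σ²(1/n₁ + 1/(k·n₁)) = σ²·(k+1)/(k·n₁).
So n₁ = (1 + 1/k)·((z_{α/2} + z_β)/d)² = 1.250 × (3.000/0.43)².
n₁ = 1.250 × 48.67 = 60.8.
Round up: n₁ = 61, giving n₂ = 4 × 61 = 244.

n₁ = 61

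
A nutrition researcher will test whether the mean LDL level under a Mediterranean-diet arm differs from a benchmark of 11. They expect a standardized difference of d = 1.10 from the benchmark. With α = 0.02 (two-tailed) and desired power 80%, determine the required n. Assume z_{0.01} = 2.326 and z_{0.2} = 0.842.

For a one-sample test: n = ((z_{α/2} + z_β) / d)².
z_{α/2} + z_β = 2.326 + 0.842 = 3.168.
n = (3.168 / 1.10)² = 2.880² = 8.29.
Round up.

n = 9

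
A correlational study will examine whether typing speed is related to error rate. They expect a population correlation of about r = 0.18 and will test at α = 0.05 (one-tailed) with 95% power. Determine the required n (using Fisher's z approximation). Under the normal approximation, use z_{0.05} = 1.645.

Fisher's z: C = ½·ln((1+r)/(1−r)) = ½·ln(1.4390) = 0.1820.
n = ((z_{α} + z_β)/C)² + 3.
(1.645 + 1.645) / 0.1820 = 3.290 / 0.1820 = 18.077.
n = 18.077² + 3 = 326.78 + 3 = 329.8.
Round up.

n = 330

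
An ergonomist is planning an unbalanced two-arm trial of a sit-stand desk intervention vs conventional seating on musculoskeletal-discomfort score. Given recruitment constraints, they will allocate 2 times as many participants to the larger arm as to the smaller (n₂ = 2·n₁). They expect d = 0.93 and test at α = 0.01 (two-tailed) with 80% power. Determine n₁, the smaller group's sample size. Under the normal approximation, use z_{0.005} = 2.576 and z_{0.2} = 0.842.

n₁ = 21

With allocation ratio k = n₂/n₁ = 2, Var(x̄₁−x̄₂) = σ²(1/n₁ + 1/(k·n₁)) = σ²·(k+1)/(k·n₁).
So n₁ = (1 + 1/k)·((z_{α/2} + z_β)/d)² = 1.500 × (3.418/0.93)².
n₁ = 1.500 × 13.51 = 20.3.
Round up: n₁ = 21, giving n₂ = 2 × 21 = 42.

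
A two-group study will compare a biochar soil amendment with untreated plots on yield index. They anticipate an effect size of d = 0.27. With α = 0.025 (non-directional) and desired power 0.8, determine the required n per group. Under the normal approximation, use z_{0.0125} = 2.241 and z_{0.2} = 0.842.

n = 261 per group

For two independent groups with equal n: n = 2·((z_{α/2} + z_β) / d)².
z_{α/2} + z_β = 2.241 + 0.842 = 3.083.
n = 2 × (3.083 / 0.27)² = 2 × 11.419² = 2 × 130.38 = 260.8.
Round up to the next whole participant.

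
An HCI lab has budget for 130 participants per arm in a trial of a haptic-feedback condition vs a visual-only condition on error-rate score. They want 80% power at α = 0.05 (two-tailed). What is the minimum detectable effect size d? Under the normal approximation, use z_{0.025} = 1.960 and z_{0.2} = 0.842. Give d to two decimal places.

For two independent groups of n = 130 each: d_min = (z_{α/2} + z_β)·√(2/n).
z-sum = 1.960 + 0.842 = 2.802.
d_min = 2.802 × √(2/130) = 2.802 × 0.1240 = 0.348.

d_min ≈ 0.35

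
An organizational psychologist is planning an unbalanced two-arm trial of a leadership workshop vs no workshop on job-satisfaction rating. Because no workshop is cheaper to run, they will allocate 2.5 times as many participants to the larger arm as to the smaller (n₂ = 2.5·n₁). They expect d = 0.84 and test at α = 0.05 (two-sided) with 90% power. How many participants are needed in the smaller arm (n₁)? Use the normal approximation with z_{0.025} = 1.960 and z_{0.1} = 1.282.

With allocation ratio k = n₂/n₁ = 2.5, Var(x̄₁−x̄₂) = σ²(1/n₁ + 1/(k·n₁)) = σ²·(k+1)/(k·n₁).
So n₁ = (1 + 1/k)·((z_{α/2} + z_β)/d)² = 1.400 × (3.242/0.84)².
n₁ = 1.400 × 14.90 = 20.9.
Round up: n₁ = 21, giving n₂ = ⌈2.5 × 21⌉ = ⌈52.5⌉ = 53.

n₁ = 21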